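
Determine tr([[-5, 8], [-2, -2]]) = diagonal: (-5) + (-2)
= -7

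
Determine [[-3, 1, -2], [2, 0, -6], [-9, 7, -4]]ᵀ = [[-3, 2, -9], [1, 0, 7], [-2, -6, -4]]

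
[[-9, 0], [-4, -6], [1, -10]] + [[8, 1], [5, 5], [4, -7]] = [[-1, 1], [1, -1], [5, -17]]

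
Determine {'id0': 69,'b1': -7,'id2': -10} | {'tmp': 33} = {'id0': 69, 'b1': -7, 'id2': -10, 'tmp': 33}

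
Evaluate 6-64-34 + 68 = -24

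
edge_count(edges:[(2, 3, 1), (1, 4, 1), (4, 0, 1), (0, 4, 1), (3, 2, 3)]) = 5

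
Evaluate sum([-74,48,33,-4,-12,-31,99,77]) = (-74) + 48 + 33 + (-4) + (-12) + (-31) + 99 + 77
= 136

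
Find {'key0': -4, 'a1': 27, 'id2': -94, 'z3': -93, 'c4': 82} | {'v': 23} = {'key0': -4, 'a1': 27, 'id2': -94, 'z3': -93, 'c4': 82, 'v': 23}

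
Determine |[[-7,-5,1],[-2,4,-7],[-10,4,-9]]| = (1)*(-7)*det([[4, -7], [4, -9]]) + (-1)*(-5)*det([[-2, -7], [-10, -9]]) + (1)*(1)*det([[-2, 4], [-10, 4]])
= 56 + -260 + 32
= -172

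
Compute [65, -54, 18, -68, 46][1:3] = [-54, 18]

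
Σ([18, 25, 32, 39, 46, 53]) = 213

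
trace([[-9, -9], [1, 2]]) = diagonal: (-9) + 2
= -7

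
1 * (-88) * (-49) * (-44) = -189728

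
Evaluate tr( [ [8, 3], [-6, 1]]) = 9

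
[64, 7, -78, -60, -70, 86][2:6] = [-78, -60, -70, 86]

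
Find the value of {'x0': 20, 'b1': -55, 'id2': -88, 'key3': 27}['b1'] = -55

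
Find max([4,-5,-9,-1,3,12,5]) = 12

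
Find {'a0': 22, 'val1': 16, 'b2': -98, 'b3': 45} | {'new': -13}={'a0': 22, 'val1': 16, 'b2': -98, 'b3': 45, 'new': -13}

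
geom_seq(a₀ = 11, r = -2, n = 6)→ a_0 = 11*(-2)^0 = 11
a_1 = 11*(-2)^1 = -22
a_2 = 11*(-2)^2 = 44
...
= [11, -22, 44, -88, 176, -352]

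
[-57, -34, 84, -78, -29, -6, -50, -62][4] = -29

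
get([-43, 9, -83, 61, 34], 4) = 34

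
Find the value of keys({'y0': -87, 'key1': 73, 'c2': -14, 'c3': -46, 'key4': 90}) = ['y0', 'key1', 'c2', 'c3', 'key4']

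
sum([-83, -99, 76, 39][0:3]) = slice → [-83, -99, 76]
(-83) + (-99) + 76
= -106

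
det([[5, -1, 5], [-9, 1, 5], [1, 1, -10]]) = (1)*(5)*det([[1, 5], [1, -10]]) + (-1)*(-1)*det([[-9, 5], [1, -10]]) + (1)*(5)*det([[-9, 1], [1, 1]])
= -75 + 85 + -50
= -40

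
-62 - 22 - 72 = -156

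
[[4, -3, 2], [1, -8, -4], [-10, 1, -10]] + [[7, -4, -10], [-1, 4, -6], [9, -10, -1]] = [[11, -7, -8], [0, -4, -10], [-1, -9, -11]]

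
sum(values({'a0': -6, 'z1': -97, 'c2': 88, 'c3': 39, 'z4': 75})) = (-6) + (-97) + 88 + 39 + 75
= 99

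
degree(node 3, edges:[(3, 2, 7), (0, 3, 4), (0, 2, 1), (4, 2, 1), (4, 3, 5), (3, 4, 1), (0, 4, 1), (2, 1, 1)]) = 4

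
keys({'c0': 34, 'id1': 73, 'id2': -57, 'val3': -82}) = ['c0', 'id1', 'id2', 'val3']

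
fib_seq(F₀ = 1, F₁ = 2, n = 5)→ [1, 2, 3, 5, 8]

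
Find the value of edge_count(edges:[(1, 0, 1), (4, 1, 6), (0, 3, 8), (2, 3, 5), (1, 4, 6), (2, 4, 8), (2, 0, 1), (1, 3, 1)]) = 8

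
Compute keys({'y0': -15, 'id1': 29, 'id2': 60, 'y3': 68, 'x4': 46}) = ['y0', 'id1', 'id2', 'y3', 'x4']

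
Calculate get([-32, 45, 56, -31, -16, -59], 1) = 45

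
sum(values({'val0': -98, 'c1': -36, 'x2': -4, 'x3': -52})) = (-98) + (-36) + (-4) + (-52)
= -190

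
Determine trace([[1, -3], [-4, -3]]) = -2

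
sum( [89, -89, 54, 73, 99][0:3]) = 54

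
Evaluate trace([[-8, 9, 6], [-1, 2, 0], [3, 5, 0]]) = diagonal: (-8) + 2 + 0
= -6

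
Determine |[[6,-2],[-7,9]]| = 40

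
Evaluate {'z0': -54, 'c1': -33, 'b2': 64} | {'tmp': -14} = {'z0': -54, 'c1': -33, 'b2': 64, 'tmp': -14}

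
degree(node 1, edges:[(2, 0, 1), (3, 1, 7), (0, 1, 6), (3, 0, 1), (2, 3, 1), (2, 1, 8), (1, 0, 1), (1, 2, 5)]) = 5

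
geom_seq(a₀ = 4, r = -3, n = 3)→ a_0 = 4*(-3)^0 = 4
a_1 = 4*(-3)^1 = -12
a_2 = 4*(-3)^2 = 36
= [4, -12, 36]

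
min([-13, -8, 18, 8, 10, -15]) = -15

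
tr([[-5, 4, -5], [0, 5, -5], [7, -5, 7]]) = 7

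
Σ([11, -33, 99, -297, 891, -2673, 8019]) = 11 + -33 + 99 + -297 + 891 + -2673 + 8019
= 6017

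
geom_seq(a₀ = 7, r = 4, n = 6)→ a_0 = 7*4^0 = 7
a_1 = 7*4^1 = 28
a_2 = 7*4^2 = 112
...
= [7, 28, 112, 448, 1792, 7168]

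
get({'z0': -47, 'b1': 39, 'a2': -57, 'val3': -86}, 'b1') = 39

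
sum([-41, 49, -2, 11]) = (-41) + 49 + (-2) + 11
= 17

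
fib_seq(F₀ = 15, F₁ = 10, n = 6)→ [15, 10, 25, 35, 60, 95]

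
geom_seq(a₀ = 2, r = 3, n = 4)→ a_0 = 2*3^0 = 2
a_1 = 2*3^1 = 6
a_2 = 2*3^2 = 18
...
= [2, 6, 18, 54]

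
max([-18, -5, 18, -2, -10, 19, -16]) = 19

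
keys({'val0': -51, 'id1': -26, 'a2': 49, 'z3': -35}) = ['val0', 'id1', 'a2', 'z3']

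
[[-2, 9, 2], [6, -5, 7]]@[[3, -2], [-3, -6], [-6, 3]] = [[-45, -44], [-9, 39]]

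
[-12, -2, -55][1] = -2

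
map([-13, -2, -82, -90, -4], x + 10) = -13+10=-3, -2+10=8, -82+10=-72, -90+10=-80, -4+10=6
= [-3, 8, -72, -80, 6]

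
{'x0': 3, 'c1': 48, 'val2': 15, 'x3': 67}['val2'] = 15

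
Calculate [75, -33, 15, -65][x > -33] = keep x where x > -33: 75✓, -33✗, 15✓, -65✗
= [75, 15]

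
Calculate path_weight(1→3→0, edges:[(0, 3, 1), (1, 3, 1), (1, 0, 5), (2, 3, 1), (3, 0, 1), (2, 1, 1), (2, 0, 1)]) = w(1→3)=1 + w(3→0)=1
= 2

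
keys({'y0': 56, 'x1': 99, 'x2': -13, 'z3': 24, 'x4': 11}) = ['y0', 'x1', 'x2', 'z3', 'x4']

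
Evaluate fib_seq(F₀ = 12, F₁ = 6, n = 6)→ [12, 6, 18, 24, 42, 66]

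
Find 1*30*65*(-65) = -126750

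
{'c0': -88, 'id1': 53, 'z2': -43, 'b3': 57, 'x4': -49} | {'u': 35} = {'c0': -88, 'id1': 53, 'z2': -43, 'b3': 57, 'x4': -49, 'u': 35}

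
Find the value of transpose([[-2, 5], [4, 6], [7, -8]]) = [[-2, 4, 7], [5, 6, -8]]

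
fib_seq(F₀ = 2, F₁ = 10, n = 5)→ [2, 10, 12, 22, 34]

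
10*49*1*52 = 25480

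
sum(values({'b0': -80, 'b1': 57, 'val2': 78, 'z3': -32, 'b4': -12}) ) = (-80) + 57 + 78 + (-32) + (-12)
= 11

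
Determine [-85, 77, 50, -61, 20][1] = 77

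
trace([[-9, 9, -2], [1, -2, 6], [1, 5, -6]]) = -17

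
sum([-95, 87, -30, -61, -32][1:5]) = slice → [87, -30, -61, -32]
87 + (-30) + (-61) + (-32)
= -36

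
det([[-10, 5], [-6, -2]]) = (-10)*(-2) - (5)*(-6)
= 50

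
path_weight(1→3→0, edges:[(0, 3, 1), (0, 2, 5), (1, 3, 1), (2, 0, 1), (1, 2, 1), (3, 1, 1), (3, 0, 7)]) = 8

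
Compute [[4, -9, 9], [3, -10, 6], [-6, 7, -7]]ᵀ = [[4, 3, -6], [-9, -10, 7], [9, 6, -7]]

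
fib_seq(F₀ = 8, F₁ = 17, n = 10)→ F_2 = F_1 + F_0 = 25
F_3 = F_2 + F_1 = 42
F_4 = F_3 + F_2 = 67
...
= [8, 17, 25, 42, 67, 109, 176, 285, 461, 746]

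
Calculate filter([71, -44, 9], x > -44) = keep x where x > -44: 71✓, -44✗, 9✓
= [71, 9]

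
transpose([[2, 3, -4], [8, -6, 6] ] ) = [[2, 8], [3, -6], [-4, 6]]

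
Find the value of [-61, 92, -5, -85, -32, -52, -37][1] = 92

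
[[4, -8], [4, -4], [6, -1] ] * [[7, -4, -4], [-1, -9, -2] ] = C[0][0] = (4)*(7) + (-8)*(-1) = 36
C[0][1] = (4)*(-4) + (-8)*(-9) = 56
C[0][2] = (4)*(-4) + (-8)*(-2) = 0
C[1][0] = (4)*(7) + (-4)*(-1) = 32
C[1][1] = (4)*(-4) + (-4)*(-9) = 20
C[1][2] = (4)*(-4) + (-4)*(-2) = -8
... (3 more cells)
= [[36, 56, 0], [32, 20, -8], [43, -15, -22]]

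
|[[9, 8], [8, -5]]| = -109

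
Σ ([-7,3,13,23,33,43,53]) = 161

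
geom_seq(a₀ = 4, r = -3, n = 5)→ a_0 = 4*(-3)^0 = 4
a_1 = 4*(-3)^1 = -12
a_2 = 4*(-3)^2 = 36
...
= [4, -12, 36, -108, 324]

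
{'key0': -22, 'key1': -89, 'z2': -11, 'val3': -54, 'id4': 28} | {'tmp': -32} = {'key0': -22, 'key1': -89, 'z2': -11, 'val3': -54, 'id4': 28, 'tmp': -32}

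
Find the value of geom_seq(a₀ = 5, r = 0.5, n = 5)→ [5.0, 2.5, 1.25, 0.625, 0.3125]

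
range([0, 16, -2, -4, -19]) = 35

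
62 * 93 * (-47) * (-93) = 25203186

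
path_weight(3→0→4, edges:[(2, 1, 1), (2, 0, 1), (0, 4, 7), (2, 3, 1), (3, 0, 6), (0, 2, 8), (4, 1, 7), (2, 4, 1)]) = 13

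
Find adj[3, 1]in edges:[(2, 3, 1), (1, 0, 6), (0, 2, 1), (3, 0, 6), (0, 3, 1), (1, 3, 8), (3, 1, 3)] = 3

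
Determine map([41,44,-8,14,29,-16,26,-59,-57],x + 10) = [51, 54, 2, 24, 39, -6, 36, -49, -47]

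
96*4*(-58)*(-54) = 1202688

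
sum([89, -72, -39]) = 89 + (-72) + (-39)
= -22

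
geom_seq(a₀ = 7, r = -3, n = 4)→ a_0 = 7*(-3)^0 = 7
a_1 = 7*(-3)^1 = -21
a_2 = 7*(-3)^2 = 63
...
= [7, -21, 63, -189]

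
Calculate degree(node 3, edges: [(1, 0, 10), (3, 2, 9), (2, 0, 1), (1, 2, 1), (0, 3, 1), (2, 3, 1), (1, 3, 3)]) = 4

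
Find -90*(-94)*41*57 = 19771020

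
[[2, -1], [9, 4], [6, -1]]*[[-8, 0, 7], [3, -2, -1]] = [[-19, 2, 15], [-60, -8, 59], [-51, 2, 43]]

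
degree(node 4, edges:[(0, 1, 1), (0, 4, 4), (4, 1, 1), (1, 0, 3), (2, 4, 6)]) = 3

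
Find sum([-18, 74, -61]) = -5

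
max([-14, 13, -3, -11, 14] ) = 14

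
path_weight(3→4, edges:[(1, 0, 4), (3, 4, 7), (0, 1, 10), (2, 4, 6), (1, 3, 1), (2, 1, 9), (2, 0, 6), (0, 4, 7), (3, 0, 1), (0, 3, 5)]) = 7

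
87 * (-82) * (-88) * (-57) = -35784144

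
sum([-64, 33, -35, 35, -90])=(-64) + 33 + (-35) + 35 + (-90)
= -121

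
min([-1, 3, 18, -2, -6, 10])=-6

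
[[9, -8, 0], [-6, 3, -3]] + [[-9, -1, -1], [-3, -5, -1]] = [[0, -9, -1], [-9, -2, -4]]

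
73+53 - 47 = 79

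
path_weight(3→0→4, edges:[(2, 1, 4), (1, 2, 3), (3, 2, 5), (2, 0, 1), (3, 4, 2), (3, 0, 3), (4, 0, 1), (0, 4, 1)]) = w(3→0)=3 + w(0→4)=1
= 4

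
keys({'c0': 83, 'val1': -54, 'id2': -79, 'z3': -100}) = ['c0', 'val1', 'id2', 'z3']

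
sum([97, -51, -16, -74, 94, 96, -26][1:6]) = 49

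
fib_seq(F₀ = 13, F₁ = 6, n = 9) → [13, 6, 19, 25, 44, 69, 113, 182, 295]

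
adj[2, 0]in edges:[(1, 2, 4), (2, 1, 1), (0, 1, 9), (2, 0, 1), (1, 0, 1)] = 1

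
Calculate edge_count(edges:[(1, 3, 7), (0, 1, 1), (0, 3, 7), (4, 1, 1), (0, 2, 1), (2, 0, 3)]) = 6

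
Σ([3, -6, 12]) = 9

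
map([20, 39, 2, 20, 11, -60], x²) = (20)²=400, (39)²=1521, (2)²=4, (20)²=400, (11)²=121, (-60)²=3600
= [400, 1521, 4, 400, 121, 3600]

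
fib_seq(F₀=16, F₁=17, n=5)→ F_2 = F_1 + F_0 = 33
F_3 = F_2 + F_1 = 50
F_4 = F_3 + F_2 = 83
= [16, 17, 33, 50, 83]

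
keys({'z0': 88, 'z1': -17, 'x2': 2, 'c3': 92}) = ['z0', 'z1', 'x2', 'c3']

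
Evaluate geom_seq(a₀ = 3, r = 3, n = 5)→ a_0 = 3*3^0 = 3
a_1 = 3*3^1 = 9
a_2 = 3*3^2 = 27
...
= [3, 9, 27, 81, 243]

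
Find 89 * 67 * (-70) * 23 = -9600430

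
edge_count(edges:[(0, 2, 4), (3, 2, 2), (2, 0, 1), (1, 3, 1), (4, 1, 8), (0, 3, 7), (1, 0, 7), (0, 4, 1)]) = 8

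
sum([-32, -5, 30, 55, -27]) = 21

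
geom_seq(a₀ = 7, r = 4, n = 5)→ a_0 = 7*4^0 = 7
a_1 = 7*4^1 = 28
a_2 = 7*4^2 = 112
...
= [7, 28, 112, 448, 1792]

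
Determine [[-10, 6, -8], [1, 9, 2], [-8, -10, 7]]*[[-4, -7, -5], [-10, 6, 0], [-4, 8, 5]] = C[0][0] = (-10)*(-4) + (6)*(-10) + (-8)*(-4) = 12
C[0][1] = (-10)*(-7) + (6)*(6) + (-8)*(8) = 42
C[0][2] = (-10)*(-5) + (6)*(0) + (-8)*(5) = 10
C[1][0] = (1)*(-4) + (9)*(-10) + (2)*(-4) = -102
C[1][1] = (1)*(-7) + (9)*(6) + (2)*(8) = 63
C[1][2] = (1)*(-5) + (9)*(0) + (2)*(5) = 5
... (3 more cells)
= [[12, 42, 10], [-102, 63, 5], [104, 52, 75]]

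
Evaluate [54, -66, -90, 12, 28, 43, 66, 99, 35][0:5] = [54, -66, -90, 12, 28]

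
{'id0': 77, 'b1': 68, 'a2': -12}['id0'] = 77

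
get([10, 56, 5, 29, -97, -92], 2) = 5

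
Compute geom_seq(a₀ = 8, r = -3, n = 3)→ [8, -24, 72]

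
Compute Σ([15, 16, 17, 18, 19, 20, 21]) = 15 + 16 + 17 + 18 + 19 + 20 + 21
= 126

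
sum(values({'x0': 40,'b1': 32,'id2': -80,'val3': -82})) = -90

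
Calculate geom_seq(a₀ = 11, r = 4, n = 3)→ [11, 44, 176]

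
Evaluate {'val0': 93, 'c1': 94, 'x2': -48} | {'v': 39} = {'val0': 93, 'c1': 94, 'x2': -48, 'v': 39}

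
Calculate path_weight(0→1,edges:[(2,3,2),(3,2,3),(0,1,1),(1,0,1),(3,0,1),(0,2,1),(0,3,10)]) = 1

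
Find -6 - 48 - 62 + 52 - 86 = -150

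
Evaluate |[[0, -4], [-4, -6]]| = -16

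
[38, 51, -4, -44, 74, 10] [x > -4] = [38, 51, 74, 10]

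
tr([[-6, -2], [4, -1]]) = -7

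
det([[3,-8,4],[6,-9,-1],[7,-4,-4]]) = 116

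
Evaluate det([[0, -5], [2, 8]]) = 10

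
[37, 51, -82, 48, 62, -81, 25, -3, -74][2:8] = [-82, 48, 62, -81, 25, -3]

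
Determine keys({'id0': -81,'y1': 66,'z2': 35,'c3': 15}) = ['id0', 'y1', 'z2', 'c3']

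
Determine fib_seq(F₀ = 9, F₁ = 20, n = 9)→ F_2 = F_1 + F_0 = 29
F_3 = F_2 + F_1 = 49
F_4 = F_3 + F_2 = 78
...
= [9, 20, 29, 49, 78, 127, 205, 332, 537]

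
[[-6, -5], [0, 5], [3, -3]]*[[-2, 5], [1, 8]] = [[7, -70], [5, 40], [-9, -9]]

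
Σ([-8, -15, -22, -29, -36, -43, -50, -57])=(-8) + (-15) + (-22) + (-29) + (-36) + (-43) + (-50) + (-57)
= -260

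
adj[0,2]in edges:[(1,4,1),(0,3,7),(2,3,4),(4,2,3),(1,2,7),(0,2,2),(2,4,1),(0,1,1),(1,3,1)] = 2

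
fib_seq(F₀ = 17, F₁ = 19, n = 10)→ [17, 19, 36, 55, 91, 146, 237, 383, 620, 1003]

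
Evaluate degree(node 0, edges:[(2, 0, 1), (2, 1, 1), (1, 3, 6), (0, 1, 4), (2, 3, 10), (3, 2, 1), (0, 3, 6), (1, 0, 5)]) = 4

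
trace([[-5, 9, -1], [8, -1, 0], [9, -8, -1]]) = diagonal: (-5) + (-1) + (-1)
= -7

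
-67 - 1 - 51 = -119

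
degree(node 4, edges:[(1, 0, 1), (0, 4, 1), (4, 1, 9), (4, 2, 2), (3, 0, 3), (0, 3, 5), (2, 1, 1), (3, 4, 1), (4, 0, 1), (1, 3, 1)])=5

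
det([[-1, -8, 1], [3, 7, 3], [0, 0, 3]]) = 51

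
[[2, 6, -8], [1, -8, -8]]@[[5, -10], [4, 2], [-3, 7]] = [[58, -64], [-3, -82]]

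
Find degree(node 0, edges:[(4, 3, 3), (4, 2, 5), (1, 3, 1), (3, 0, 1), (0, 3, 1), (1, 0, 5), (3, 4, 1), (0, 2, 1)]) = 4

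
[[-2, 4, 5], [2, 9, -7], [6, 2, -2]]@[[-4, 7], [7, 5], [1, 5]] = C[0][0] = (-2)*(-4) + (4)*(7) + (5)*(1) = 41
C[0][1] = (-2)*(7) + (4)*(5) + (5)*(5) = 31
C[1][0] = (2)*(-4) + (9)*(7) + (-7)*(1) = 48
C[1][1] = (2)*(7) + (9)*(5) + (-7)*(5) = 24
C[2][0] = (6)*(-4) + (2)*(7) + (-2)*(1) = -12
C[2][1] = (6)*(7) + (2)*(5) + (-2)*(5) = 42
= [[41, 31], [48, 24], [-12, 42]]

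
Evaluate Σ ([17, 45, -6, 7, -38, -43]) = 17 + 45 + (-6) + 7 + (-38) + (-43)
= -18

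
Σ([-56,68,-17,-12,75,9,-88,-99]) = (-56) + 68 + (-17) + (-12) + 75 + 9 + (-88) + (-99)
= -120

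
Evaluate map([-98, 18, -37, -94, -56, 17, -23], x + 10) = [-88, 28, -27, -84, -46, 27, -13]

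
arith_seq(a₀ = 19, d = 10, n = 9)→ [19, 29, 39, 49, 59, 69, 79, 89, 99]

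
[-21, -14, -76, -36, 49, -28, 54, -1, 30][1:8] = [-14, -76, -36, 49, -28, 54, -1]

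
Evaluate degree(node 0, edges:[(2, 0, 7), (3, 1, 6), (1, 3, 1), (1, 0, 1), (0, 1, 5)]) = 3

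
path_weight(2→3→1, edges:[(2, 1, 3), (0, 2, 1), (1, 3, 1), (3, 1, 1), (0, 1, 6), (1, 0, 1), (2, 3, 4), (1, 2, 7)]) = 5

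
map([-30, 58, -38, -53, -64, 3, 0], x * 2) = -30*2=-60, 58*2=116, -38*2=-76, -53*2=-106, -64*2=-128, 3*2=6, 0*2=0
= [-60, 116, -76, -106, -128, 6, 0]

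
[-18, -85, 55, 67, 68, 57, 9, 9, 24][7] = 9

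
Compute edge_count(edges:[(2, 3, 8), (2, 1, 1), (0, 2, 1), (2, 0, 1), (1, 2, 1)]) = 5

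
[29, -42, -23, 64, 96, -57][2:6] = [-23, 64, 96, -57]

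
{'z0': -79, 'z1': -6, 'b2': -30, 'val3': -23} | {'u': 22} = {'z0': -79, 'z1': -6, 'b2': -30, 'val3': -23, 'u': 22}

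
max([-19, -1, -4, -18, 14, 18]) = 18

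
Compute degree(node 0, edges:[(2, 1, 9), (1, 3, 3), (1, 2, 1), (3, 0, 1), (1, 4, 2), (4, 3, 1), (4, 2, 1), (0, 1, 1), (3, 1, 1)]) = incident: (3,0), (0,1)
= 2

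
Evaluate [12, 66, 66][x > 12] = [66, 66]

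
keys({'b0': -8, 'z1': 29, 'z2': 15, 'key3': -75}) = ['b0', 'z1', 'z2', 'key3']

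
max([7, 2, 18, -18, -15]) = 18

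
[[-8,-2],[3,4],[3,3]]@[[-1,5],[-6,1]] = C[0][0] = (-8)*(-1) + (-2)*(-6) = 20
C[0][1] = (-8)*(5) + (-2)*(1) = -42
C[1][0] = (3)*(-1) + (4)*(-6) = -27
C[1][1] = (3)*(5) + (4)*(1) = 19
C[2][0] = (3)*(-1) + (3)*(-6) = -21
C[2][1] = (3)*(5) + (3)*(1) = 18
= [[20, -42], [-27, 19], [-21, 18]]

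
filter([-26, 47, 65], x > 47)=keep x where x > 47: -26✗, 47✗, 65✓
= [65]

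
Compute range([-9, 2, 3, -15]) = 18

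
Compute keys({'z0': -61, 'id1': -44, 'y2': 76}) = ['z0', 'id1', 'y2']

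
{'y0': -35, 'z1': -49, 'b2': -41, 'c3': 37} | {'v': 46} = {'y0': -35, 'z1': -49, 'b2': -41, 'c3': 37, 'v': 46}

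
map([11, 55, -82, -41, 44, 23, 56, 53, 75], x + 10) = [21, 65, -72, -31, 54, 33, 66, 63, 85]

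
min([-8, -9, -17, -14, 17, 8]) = -17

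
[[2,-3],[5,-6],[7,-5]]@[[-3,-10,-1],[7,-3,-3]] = [[-27, -11, 7], [-57, -32, 13], [-56, -55, 8]]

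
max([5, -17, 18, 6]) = 18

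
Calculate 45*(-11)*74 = -36630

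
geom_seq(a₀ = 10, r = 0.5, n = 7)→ a_0 = 10*0.5^0 = 10.0
a_1 = 10*0.5^1 = 5.0
a_2 = 10*0.5^2 = 2.5
...
= [10.0, 5.0, 2.5, 1.25, 0.625, 0.3125, 0.15625]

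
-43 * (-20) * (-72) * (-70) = 4334400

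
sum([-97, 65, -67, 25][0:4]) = -74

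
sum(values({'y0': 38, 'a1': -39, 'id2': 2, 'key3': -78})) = 38 + (-39) + 2 + (-78)
= -77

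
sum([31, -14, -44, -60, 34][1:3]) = slice → [-14, -44]
(-14) + (-44)
= -58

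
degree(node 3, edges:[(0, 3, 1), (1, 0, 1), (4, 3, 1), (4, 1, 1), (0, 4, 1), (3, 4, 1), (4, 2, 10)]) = incident: (0,3), (4,3), (3,4)
= 3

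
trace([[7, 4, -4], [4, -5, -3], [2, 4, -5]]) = -3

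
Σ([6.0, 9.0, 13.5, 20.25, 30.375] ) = 6.0 + 9.0 + 13.5 + 20.25 + 30.375
= 79.125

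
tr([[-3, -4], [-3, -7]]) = diagonal: (-3) + (-7)
= -10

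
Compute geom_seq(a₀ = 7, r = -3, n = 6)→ a_0 = 7*(-3)^0 = 7
a_1 = 7*(-3)^1 = -21
a_2 = 7*(-3)^2 = 63
...
= [7, -21, 63, -189, 567, -1701]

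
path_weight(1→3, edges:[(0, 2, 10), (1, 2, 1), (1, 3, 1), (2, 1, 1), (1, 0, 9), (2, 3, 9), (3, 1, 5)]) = 1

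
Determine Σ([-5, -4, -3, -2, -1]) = (-5) + (-4) + (-3) + (-2) + (-1)
= -15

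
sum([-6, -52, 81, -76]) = (-6) + (-52) + 81 + (-76)
= -53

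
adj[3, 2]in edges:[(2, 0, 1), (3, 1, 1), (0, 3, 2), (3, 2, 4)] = 4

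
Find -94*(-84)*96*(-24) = -18192384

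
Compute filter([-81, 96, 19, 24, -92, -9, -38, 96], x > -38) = keep x where x > -38: -81✗, 96✓, 19✓, 24✓, -92✗, -9✓, -38✗, 96✓
= [96, 19, 24, -9, 96]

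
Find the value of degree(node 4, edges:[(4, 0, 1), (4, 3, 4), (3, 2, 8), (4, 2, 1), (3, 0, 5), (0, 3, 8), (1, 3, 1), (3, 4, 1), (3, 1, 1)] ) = incident: (4,0), (4,3), (4,2), (3,4)
= 4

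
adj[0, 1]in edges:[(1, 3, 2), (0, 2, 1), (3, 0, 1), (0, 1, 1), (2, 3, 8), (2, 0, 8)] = 1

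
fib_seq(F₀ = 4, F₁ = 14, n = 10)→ F_2 = F_1 + F_0 = 18
F_3 = F_2 + F_1 = 32
F_4 = F_3 + F_2 = 50
...
= [4, 14, 18, 32, 50, 82, 132, 214, 346, 560]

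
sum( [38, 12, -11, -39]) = 0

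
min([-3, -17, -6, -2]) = -17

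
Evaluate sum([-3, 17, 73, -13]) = (-3) + 17 + 73 + (-13)
= 74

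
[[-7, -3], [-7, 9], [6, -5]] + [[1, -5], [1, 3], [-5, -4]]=[[-6, -8], [-6, 12], [1, -9]]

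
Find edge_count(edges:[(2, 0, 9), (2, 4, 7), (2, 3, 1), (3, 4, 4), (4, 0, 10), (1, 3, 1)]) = 6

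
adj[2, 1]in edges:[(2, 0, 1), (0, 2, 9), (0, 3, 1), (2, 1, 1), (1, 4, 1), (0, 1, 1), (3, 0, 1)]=1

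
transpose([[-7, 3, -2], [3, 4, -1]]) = [[-7, 3], [3, 4], [-2, -1]]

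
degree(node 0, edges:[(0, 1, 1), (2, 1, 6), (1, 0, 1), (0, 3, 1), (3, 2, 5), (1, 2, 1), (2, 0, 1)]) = 4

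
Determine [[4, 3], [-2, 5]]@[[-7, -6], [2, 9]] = [[-22, 3], [24, 57]]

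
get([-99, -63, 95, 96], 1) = -63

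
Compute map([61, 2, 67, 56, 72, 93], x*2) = 61*2=122, 2*2=4, 67*2=134, 56*2=112, 72*2=144, 93*2=186
= [122, 4, 134, 112, 144, 186]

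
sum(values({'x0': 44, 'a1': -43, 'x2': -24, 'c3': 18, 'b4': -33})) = -38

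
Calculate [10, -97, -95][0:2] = [10, -97]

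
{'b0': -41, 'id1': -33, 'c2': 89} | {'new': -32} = {'b0': -41, 'id1': -33, 'c2': 89, 'new': -32}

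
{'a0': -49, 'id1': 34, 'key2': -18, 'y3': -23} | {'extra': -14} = {'a0': -49, 'id1': 34, 'key2': -18, 'y3': -23, 'extra': -14}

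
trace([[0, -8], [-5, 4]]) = 4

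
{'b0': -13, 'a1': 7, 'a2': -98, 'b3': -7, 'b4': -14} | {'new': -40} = {'b0': -13, 'a1': 7, 'a2': -98, 'b3': -7, 'b4': -14, 'new': -40}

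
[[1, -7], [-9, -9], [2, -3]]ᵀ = [[1, -9, 2], [-7, -9, -3]]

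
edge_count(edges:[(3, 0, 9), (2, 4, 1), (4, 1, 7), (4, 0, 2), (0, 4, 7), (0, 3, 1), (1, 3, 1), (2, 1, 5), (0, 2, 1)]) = 9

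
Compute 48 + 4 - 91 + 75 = 36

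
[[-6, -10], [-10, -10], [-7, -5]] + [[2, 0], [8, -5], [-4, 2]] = [[-4, -10], [-2, -15], [-11, -3]]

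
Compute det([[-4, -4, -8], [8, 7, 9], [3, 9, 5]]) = (1)*(-4)*det([[7, 9], [9, 5]]) + (-1)*(-4)*det([[8, 9], [3, 5]]) + (1)*(-8)*det([[8, 7], [3, 9]])
= 184 + 52 + -408
= -172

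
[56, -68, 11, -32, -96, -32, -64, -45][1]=-68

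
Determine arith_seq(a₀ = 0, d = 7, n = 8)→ [0, 7, 14, 21, 28, 35, 42, 49]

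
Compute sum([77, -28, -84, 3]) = -32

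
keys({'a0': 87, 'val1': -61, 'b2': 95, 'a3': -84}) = ['a0', 'val1', 'b2', 'a3']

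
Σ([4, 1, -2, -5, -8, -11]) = 4 + 1 + (-2) + (-5) + (-8) + (-11)
= -21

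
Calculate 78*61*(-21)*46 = -4596228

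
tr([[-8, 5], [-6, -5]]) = diagonal: (-8) + (-5)
= -13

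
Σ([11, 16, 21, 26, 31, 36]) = 11 + 16 + 21 + 26 + 31 + 36
= 141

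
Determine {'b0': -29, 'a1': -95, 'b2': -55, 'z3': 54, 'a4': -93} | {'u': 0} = {'b0': -29, 'a1': -95, 'b2': -55, 'z3': 54, 'a4': -93, 'u': 0}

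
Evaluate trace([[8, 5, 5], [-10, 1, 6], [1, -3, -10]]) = diagonal: 8 + 1 + (-10)
= -1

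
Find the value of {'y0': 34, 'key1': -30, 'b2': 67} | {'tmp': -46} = {'y0': 34, 'key1': -30, 'b2': 67, 'tmp': -46}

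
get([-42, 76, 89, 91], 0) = -42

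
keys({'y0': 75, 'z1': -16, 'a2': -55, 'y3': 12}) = ['y0', 'z1', 'a2', 'y3']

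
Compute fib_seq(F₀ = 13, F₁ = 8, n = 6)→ [13, 8, 21, 29, 50, 79]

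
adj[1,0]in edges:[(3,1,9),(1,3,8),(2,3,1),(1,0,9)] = 9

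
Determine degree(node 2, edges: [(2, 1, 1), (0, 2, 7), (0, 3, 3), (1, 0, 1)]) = incident: (2,1), (0,2)
= 2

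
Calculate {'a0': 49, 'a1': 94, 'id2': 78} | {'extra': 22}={'a0': 49, 'a1': 94, 'id2': 78, 'extra': 22}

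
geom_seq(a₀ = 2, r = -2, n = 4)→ a_0 = 2*(-2)^0 = 2
a_1 = 2*(-2)^1 = -4
a_2 = 2*(-2)^2 = 8
...
= [2, -4, 8, -16]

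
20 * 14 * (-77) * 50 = -1078000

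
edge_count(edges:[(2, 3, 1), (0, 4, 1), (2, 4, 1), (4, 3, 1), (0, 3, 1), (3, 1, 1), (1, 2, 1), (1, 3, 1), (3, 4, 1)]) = 9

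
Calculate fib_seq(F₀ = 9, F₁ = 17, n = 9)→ F_2 = F_1 + F_0 = 26
F_3 = F_2 + F_1 = 43
F_4 = F_3 + F_2 = 69
...
= [9, 17, 26, 43, 69, 112, 181, 293, 474]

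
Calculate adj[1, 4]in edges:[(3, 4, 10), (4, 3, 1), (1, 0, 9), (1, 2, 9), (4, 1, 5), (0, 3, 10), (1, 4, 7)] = 7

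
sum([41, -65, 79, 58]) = 113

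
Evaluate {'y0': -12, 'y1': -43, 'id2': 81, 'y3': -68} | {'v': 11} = {'y0': -12, 'y1': -43, 'id2': 81, 'y3': -68, 'v': 11}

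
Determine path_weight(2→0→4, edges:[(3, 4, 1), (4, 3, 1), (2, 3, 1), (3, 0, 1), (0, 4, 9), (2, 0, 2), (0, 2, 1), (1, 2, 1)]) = w(2→0)=2 + w(0→4)=9
= 11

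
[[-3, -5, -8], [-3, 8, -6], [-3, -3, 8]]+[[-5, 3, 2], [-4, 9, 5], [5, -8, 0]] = [[-8, -2, -6], [-7, 17, -1], [2, -11, 8]]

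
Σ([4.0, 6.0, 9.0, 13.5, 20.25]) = 52.75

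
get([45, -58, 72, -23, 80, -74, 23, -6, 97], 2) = 72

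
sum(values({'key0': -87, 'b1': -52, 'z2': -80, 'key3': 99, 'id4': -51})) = -171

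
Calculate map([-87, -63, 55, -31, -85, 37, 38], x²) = [7569, 3969, 3025, 961, 7225, 1369, 1444]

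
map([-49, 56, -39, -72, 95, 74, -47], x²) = [2401, 3136, 1521, 5184, 9025, 5476, 2209]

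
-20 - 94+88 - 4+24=-6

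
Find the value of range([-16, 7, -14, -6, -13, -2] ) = 23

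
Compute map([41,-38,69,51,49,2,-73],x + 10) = [51, -28, 79, 61, 59, 12, -63]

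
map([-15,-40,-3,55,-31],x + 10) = -15+10=-5, -40+10=-30, -3+10=7, 55+10=65, -31+10=-21
= [-5, -30, 7, 65, -21]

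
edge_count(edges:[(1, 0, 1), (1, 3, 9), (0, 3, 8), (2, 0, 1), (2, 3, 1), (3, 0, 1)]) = 6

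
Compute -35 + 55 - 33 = -13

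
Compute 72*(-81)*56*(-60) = 19595520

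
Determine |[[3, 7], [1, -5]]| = -22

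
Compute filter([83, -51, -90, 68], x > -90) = [83, -51, 68]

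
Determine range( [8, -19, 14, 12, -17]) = 33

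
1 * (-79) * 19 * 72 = -108072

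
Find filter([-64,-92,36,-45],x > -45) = [36]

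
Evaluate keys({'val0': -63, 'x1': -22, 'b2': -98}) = ['val0', 'x1', 'b2']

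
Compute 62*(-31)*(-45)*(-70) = -6054300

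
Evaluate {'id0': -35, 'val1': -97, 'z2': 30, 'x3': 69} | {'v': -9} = {'id0': -35, 'val1': -97, 'z2': 30, 'x3': 69, 'v': -9}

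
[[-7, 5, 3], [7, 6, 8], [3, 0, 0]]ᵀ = [[-7, 7, 3], [5, 6, 0], [3, 8, 0]]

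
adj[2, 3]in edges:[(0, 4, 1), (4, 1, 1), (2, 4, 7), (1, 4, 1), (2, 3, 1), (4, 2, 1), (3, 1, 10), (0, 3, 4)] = 1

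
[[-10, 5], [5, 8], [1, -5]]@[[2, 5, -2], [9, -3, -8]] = C[0][0] = (-10)*(2) + (5)*(9) = 25
C[0][1] = (-10)*(5) + (5)*(-3) = -65
C[0][2] = (-10)*(-2) + (5)*(-8) = -20
C[1][0] = (5)*(2) + (8)*(9) = 82
C[1][1] = (5)*(5) + (8)*(-3) = 1
C[1][2] = (5)*(-2) + (8)*(-8) = -74
... (3 more cells)
= [[25, -65, -20], [82, 1, -74], [-43, 20, 38]]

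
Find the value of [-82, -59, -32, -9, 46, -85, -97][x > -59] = [-32, -9, 46]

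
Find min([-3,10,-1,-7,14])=-7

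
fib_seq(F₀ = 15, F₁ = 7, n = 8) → F_2 = F_1 + F_0 = 22
F_3 = F_2 + F_1 = 29
F_4 = F_3 + F_2 = 51
...
= [15, 7, 22, 29, 51, 80, 131, 211]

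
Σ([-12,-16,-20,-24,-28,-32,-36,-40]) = -208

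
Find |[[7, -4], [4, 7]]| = 65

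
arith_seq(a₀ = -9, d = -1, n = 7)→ [-9, -10, -11, -12, -13, -14, -15]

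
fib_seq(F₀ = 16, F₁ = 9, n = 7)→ [16, 9, 25, 34, 59, 93, 152]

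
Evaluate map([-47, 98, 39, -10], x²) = [2209, 9604, 1521, 100]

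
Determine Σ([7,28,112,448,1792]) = 7 + 28 + 112 + 448 + 1792
= 2387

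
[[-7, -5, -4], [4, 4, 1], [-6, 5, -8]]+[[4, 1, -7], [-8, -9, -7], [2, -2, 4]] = [[-3, -4, -11], [-4, -5, -6], [-4, 3, -4]]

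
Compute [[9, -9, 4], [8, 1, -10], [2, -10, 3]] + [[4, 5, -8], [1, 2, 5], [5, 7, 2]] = [[13, -4, -4], [9, 3, -5], [7, -3, 5]]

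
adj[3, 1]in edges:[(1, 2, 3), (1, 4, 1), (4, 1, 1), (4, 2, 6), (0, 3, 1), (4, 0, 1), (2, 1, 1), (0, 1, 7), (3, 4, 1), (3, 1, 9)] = 9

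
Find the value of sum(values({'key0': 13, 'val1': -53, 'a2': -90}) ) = -130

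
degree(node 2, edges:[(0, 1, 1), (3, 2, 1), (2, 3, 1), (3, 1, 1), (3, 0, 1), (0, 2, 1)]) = 3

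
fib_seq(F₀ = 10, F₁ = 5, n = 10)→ [10, 5, 15, 20, 35, 55, 90, 145, 235, 380]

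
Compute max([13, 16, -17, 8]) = 16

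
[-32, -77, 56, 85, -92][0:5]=[-32, -77, 56, 85, -92]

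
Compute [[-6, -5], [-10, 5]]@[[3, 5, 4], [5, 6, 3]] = C[0][0] = (-6)*(3) + (-5)*(5) = -43
C[0][1] = (-6)*(5) + (-5)*(6) = -60
C[0][2] = (-6)*(4) + (-5)*(3) = -39
C[1][0] = (-10)*(3) + (5)*(5) = -5
C[1][1] = (-10)*(5) + (5)*(6) = -20
C[1][2] = (-10)*(4) + (5)*(3) = -25
= [[-43, -60, -39], [-5, -20, -25]]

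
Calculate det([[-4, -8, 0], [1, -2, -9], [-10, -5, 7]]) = (1)*(-4)*det([[-2, -9], [-5, 7]]) + (-1)*(-8)*det([[1, -9], [-10, 7]]) + (1)*(0)*det([[1, -2], [-10, -5]])
= 236 + -664 + 0
= -428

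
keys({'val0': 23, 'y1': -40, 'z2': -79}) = ['val0', 'y1', 'z2']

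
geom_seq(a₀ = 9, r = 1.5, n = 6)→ [9.0, 13.5, 20.25, 30.375, 45.5625, 68.34375]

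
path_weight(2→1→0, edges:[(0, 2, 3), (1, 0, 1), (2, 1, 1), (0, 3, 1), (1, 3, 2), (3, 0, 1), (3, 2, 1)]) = 2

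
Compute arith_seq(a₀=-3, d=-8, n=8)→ a_0 = -3 + 0*-8 = -3
a_1 = -3 + 1*-8 = -11
a_2 = -3 + 2*-8 = -19
...
= [-3, -11, -19, -27, -35, -43, -51, -59]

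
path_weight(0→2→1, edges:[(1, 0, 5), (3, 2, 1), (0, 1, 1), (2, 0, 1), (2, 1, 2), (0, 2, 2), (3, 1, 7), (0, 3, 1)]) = w(0→2)=2 + w(2→1)=2
= 4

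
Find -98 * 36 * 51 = -179928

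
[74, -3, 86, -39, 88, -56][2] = 86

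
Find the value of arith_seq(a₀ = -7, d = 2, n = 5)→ [-7, -5, -3, -1, 1]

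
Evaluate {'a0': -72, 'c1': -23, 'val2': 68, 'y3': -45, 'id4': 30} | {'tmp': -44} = {'a0': -72, 'c1': -23, 'val2': 68, 'y3': -45, 'id4': 30, 'tmp': -44}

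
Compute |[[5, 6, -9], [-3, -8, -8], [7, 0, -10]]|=-620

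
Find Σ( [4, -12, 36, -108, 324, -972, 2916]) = 4 + -12 + 36 + -108 + 324 + -972 + 2916
= 2188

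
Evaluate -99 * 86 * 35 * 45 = -13409550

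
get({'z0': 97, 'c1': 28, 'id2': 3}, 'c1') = 28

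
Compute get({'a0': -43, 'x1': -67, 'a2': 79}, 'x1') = -67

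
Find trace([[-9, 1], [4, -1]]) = -10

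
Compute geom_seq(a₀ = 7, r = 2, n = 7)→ [7, 14, 28, 56, 112, 224, 448]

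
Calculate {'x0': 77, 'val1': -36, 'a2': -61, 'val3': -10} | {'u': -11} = {'x0': 77, 'val1': -36, 'a2': -61, 'val3': -10, 'u': -11}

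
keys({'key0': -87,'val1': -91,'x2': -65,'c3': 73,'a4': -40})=['key0', 'val1', 'x2', 'c3', 'a4']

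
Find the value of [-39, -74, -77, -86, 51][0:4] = [-39, -74, -77, -86]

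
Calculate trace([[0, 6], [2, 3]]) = 3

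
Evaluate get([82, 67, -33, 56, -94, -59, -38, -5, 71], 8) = 71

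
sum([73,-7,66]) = 132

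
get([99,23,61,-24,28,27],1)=23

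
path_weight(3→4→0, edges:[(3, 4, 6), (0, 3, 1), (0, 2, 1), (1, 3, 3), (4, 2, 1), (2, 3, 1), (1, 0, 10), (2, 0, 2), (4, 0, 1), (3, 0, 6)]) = 7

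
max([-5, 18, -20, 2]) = 18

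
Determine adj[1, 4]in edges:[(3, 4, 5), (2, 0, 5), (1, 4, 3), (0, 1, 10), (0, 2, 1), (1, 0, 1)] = 3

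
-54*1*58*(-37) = 115884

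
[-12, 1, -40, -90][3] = -90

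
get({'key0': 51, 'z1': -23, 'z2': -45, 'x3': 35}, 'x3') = 35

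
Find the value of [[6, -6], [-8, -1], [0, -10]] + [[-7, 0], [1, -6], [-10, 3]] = [[-1, -6], [-7, -7], [-10, -7]]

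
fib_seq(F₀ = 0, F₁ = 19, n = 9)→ F_2 = F_1 + F_0 = 19
F_3 = F_2 + F_1 = 38
F_4 = F_3 + F_2 = 57
...
= [0, 19, 19, 38, 57, 95, 152, 247, 399]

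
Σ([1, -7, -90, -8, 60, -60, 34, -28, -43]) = 1 + (-7) + (-90) + (-8) + 60 + (-60) + 34 + (-28) + (-43)
= -141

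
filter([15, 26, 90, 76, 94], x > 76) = keep x where x > 76: 15✗, 26✗, 90✓, 76✗, 94✓
= [90, 94]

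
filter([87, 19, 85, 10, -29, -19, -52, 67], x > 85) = keep x where x > 85: 87✓, 19✗, 85✗, 10✗, -29✗, -19✗, -52✗, 67✗
= [87]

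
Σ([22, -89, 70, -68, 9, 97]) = 41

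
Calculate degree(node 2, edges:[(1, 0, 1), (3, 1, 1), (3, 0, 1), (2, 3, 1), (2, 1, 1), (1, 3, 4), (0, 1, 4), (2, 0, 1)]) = 3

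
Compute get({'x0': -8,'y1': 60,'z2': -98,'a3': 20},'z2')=-98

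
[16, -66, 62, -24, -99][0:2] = [16, -66]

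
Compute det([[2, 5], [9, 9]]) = (2)*(9) - (5)*(9)
= -27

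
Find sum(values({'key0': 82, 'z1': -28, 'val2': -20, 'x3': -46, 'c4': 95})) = 82 + (-28) + (-20) + (-46) + 95
= 83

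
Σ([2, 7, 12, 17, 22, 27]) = 2 + 7 + 12 + 17 + 22 + 27
= 87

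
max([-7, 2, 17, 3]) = 17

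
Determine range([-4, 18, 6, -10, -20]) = 38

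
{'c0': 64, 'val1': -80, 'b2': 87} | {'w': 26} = {'c0': 64, 'val1': -80, 'b2': 87, 'w': 26}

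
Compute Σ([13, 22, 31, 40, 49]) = 13 + 22 + 31 + 40 + 49
= 155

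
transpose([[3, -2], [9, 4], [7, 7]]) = [[3, 9, 7], [-2, 4, 7]]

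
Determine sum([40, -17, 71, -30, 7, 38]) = 109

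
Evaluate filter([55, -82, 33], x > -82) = keep x where x > -82: 55✓, -82✗, 33✓
= [55, 33]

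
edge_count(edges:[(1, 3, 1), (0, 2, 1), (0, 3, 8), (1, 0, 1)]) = 4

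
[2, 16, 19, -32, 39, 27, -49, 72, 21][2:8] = [19, -32, 39, 27, -49, 72]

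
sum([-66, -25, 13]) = (-66) + (-25) + 13
= -78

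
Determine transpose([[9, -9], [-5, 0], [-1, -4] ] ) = [[9, -5, -1], [-9, 0, -4]]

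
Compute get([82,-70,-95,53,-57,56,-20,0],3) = 53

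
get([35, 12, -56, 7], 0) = 35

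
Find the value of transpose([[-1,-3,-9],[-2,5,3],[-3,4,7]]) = [[-1, -2, -3], [-3, 5, 4], [-9, 3, 7]]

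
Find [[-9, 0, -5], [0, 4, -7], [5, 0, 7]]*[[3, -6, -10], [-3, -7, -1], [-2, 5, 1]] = C[0][0] = (-9)*(3) + (0)*(-3) + (-5)*(-2) = -17
C[0][1] = (-9)*(-6) + (0)*(-7) + (-5)*(5) = 29
C[0][2] = (-9)*(-10) + (0)*(-1) + (-5)*(1) = 85
C[1][0] = (0)*(3) + (4)*(-3) + (-7)*(-2) = 2
C[1][1] = (0)*(-6) + (4)*(-7) + (-7)*(5) = -63
C[1][2] = (0)*(-10) + (4)*(-1) + (-7)*(1) = -11
... (3 more cells)
= [[-17, 29, 85], [2, -63, -11], [1, 5, -43]]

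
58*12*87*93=5631336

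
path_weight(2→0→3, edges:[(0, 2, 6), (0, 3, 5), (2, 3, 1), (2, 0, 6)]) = 11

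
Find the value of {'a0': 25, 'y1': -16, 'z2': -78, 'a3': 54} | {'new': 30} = {'a0': 25, 'y1': -16, 'z2': -78, 'a3': 54, 'new': 30}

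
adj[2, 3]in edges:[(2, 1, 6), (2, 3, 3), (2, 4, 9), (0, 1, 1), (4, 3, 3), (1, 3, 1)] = 3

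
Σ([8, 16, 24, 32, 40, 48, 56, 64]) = 8 + 16 + 24 + 32 + 40 + 48 + 56 + 64
= 288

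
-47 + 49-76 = -74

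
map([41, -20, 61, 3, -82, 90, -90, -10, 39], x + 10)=[51, -10, 71, 13, -72, 100, -80, 0, 49]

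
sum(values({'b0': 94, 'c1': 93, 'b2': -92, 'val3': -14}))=81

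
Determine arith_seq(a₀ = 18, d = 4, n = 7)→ a_0 = 18 + 0*4 = 18
a_1 = 18 + 1*4 = 22
a_2 = 18 + 2*4 = 26
...
= [18, 22, 26, 30, 34, 38, 42]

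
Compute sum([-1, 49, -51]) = -3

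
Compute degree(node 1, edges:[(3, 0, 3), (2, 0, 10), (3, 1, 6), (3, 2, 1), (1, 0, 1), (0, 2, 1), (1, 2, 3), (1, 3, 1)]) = 4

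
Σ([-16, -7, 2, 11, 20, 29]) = (-16) + (-7) + 2 + 11 + 20 + 29
= 39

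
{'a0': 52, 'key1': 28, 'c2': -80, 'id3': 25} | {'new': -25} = {'a0': 52, 'key1': 28, 'c2': -80, 'id3': 25, 'new': -25}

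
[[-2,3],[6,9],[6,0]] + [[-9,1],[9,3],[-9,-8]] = [[-11, 4], [15, 12], [-3, -8]]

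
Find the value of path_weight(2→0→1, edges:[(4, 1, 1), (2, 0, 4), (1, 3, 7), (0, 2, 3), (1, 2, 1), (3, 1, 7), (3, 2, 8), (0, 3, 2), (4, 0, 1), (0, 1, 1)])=5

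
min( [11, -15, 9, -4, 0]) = -15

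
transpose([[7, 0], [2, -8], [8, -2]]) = [[7, 2, 8], [0, -8, -2]]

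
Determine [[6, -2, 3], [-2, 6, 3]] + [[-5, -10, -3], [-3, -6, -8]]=[[1, -12, 0], [-5, 0, -5]]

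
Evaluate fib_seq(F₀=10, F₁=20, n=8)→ [10, 20, 30, 50, 80, 130, 210, 340]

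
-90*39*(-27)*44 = 4169880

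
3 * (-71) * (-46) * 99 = 970002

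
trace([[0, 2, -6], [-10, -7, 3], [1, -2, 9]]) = diagonal: 0 + (-7) + 9
= 2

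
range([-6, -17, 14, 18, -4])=35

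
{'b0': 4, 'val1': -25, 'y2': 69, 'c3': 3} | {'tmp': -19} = {'b0': 4, 'val1': -25, 'y2': 69, 'c3': 3, 'tmp': -19}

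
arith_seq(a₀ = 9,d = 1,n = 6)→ [9, 10, 11, 12, 13, 14]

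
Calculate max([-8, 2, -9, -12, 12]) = 12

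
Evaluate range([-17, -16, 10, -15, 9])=27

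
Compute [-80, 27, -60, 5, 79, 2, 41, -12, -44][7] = -12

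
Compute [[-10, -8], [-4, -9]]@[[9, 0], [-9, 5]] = [[-18, -40], [45, -45]]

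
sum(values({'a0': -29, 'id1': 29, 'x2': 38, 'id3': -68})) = (-29) + 29 + 38 + (-68)
= -30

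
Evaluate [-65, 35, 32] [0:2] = [-65, 35]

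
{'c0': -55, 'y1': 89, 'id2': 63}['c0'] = -55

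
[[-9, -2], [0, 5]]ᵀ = [[-9, 0], [-2, 5]]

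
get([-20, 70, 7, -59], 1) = 70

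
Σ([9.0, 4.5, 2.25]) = 9.0 + 4.5 + 2.25
= 15.75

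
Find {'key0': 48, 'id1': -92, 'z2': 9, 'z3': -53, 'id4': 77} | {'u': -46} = {'key0': 48, 'id1': -92, 'z2': 9, 'z3': -53, 'id4': 77, 'u': -46}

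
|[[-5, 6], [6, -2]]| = -26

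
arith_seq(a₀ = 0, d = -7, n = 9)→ a_0 = 0 + 0*-7 = 0
a_1 = 0 + 1*-7 = -7
a_2 = 0 + 2*-7 = -14
...
= [0, -7, -14, -21, -28, -35, -42, -49, -56]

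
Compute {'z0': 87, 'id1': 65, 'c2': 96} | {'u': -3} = {'z0': 87, 'id1': 65, 'c2': 96, 'u': -3}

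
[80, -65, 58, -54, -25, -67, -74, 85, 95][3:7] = [-54, -25, -67, -74]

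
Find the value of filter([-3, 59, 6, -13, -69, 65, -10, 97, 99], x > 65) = keep x where x > 65: -3✗, 59✗, 6✗, -13✗, -69✗, 65✗, -10✗, 97✓, 99✓
= [97, 99]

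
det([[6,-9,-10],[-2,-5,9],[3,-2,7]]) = (1)*(6)*det([[-5, 9], [-2, 7]]) + (-1)*(-9)*det([[-2, 9], [3, 7]]) + (1)*(-10)*det([[-2, -5], [3, -2]])
= -102 + -369 + -190
= -661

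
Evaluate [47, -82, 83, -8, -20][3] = -8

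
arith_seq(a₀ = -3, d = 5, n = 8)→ [-3, 2, 7, 12, 17, 22, 27, 32]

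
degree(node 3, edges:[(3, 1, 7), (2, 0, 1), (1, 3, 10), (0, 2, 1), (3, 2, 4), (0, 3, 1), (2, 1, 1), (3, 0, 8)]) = 5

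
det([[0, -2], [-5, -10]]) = (0)*(-10) - (-2)*(-5)
= -10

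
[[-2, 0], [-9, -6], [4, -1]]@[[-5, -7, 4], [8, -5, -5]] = C[0][0] = (-2)*(-5) + (0)*(8) = 10
C[0][1] = (-2)*(-7) + (0)*(-5) = 14
C[0][2] = (-2)*(4) + (0)*(-5) = -8
C[1][0] = (-9)*(-5) + (-6)*(8) = -3
C[1][1] = (-9)*(-7) + (-6)*(-5) = 93
C[1][2] = (-9)*(4) + (-6)*(-5) = -6
... (3 more cells)
= [[10, 14, -8], [-3, 93, -6], [-28, -23, 21]]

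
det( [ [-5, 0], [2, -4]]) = (-5)*(-4) - (0)*(2)
= 20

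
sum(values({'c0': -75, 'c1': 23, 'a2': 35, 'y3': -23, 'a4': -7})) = -47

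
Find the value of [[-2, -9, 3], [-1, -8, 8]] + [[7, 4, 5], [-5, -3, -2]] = [[5, -5, 8], [-6, -11, 6]]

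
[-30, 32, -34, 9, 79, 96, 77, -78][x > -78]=[-30, 32, -34, 9, 79, 96, 77]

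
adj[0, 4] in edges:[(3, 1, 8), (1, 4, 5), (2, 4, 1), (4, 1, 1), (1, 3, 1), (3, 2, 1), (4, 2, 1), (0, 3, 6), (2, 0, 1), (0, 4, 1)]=1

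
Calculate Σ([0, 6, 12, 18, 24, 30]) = 90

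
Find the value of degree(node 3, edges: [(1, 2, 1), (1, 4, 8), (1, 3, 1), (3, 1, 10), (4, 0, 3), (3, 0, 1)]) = incident: (1,3), (3,1), (3,0)
= 3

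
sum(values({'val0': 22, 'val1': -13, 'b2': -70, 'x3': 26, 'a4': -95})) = -130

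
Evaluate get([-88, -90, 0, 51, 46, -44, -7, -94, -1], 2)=0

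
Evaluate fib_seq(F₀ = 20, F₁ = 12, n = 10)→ F_2 = F_1 + F_0 = 32
F_3 = F_2 + F_1 = 44
F_4 = F_3 + F_2 = 76
...
= [20, 12, 32, 44, 76, 120, 196, 316, 512, 828]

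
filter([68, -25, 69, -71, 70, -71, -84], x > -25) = [68, 69, 70]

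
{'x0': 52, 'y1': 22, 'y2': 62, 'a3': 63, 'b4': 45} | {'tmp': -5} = {'x0': 52, 'y1': 22, 'y2': 62, 'a3': 63, 'b4': 45, 'tmp': -5}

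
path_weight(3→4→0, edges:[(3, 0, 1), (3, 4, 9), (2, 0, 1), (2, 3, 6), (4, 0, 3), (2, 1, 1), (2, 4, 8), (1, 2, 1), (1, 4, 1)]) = 12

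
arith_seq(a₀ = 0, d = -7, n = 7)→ [0, -7, -14, -21, -28, -35, -42]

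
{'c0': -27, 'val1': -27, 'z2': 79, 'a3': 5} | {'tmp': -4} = {'c0': -27, 'val1': -27, 'z2': 79, 'a3': 5, 'tmp': -4}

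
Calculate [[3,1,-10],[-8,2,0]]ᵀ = [[3, -8], [1, 2], [-10, 0]]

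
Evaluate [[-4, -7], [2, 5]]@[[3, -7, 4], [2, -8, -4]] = [[-26, 84, 12], [16, -54, -12]]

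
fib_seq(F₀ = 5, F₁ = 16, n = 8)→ [5, 16, 21, 37, 58, 95, 153, 248]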